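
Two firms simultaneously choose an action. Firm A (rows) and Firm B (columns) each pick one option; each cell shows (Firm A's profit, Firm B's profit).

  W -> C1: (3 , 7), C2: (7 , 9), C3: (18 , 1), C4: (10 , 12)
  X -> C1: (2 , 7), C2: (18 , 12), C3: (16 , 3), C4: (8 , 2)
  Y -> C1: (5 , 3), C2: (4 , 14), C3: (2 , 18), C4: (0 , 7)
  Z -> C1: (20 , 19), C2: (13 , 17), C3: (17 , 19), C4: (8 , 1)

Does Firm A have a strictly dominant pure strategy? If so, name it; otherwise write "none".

none

W fails to dominate X at C2 (7<18).
X fails to dominate W at C1 (2<3).
Y fails to dominate W at C2 (4<7).
Z fails to dominate W at C3 (17<18).
No single strategy dominates all the others.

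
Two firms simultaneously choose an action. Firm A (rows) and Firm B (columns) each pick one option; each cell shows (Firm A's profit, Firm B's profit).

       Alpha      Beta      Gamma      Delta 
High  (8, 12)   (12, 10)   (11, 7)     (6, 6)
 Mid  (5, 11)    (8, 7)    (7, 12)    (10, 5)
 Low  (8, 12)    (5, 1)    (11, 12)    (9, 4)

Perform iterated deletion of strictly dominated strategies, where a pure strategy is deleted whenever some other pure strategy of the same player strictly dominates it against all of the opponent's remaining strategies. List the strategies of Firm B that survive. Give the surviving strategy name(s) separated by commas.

Alpha, Gamma

Firm B's strategy Beta is strictly dominated by Alpha (High: 12>10, Mid: 11>7, Low: 12>1) and is removed.
Firm B's strategy Delta is strictly dominated by Alpha (High: 12>6, Mid: 11>5, Low: 12>4) and is removed.
For Firm A, High strictly dominates Mid on the remaining columns (Alpha: 8>5, Gamma: 11>7); eliminate Mid.
Among the remaining strategies, none is strictly dominated by another pure strategy of the same player, so the elimination stops.
Surviving strategies — Firm A: {High, Low}; Firm B: {Alpha, Gamma}.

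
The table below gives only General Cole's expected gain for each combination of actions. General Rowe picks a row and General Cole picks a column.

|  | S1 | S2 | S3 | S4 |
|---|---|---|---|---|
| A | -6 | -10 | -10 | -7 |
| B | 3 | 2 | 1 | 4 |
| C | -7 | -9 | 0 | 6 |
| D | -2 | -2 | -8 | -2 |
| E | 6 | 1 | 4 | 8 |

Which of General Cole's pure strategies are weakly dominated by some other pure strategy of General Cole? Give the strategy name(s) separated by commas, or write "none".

S2, S3

S1: no other strategy beats it everywhere (S2 at A (-6>-10); S3 at A (-6>-10); S4 at A (-6>-7)).
S1 weakly dominates S2 — A: -6>-10, B: 3>2, C: -7>-9, D: -2=-2, E: 6>1.
S3: dominated, since S4 does at least as well everywhere (A: -7>-10, B: 4>1, C: 6>0, D: -2>-8, E: 8>4).
S4: no other strategy beats it everywhere (S1 at B (4>3); S2 at A (-7>-10); S3 at A (-7>-10)).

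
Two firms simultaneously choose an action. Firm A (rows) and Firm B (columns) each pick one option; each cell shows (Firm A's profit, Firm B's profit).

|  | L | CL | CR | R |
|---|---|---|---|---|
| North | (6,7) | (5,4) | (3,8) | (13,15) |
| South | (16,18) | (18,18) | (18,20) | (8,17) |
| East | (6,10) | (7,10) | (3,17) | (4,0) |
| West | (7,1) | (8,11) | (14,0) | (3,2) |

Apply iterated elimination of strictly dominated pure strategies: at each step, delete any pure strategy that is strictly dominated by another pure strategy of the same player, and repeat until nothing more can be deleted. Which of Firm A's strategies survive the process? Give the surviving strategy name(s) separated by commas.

North, South

For Firm A, South strictly dominates East on the remaining columns (L: 16>6, CL: 18>7, CR: 18>3, R: 8>4); eliminate East.
Firm A's strategy West is strictly dominated by South (L: 16>7, CL: 18>8, CR: 18>14, R: 8>3) and is removed.
For Firm B, CR strictly dominates L on the remaining rows (North: 8>7, South: 20>18); eliminate L.
Column CL is eliminated: CR beats it against every remaining row (North: 8>4, South: 20>18).
Among the remaining strategies, none is strictly dominated by another pure strategy of the same player, so the elimination stops.
Surviving strategies — Firm A: {North, South}; Firm B: {CR, R}.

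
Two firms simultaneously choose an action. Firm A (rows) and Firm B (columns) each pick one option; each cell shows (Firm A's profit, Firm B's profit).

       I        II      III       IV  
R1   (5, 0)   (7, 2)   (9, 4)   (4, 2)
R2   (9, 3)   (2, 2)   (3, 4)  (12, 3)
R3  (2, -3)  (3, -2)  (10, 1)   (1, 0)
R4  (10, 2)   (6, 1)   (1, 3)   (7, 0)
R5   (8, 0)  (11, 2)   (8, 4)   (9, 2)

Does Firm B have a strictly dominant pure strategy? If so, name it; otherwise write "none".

III vs I: R1: 4>0, R2: 4>3, R3: 1>-3, R4: 3>2, R5: 4>0.
III vs II: R1: 4>2, R2: 4>2, R3: 1>-2, R4: 3>1, R5: 4>2.
III vs IV: R1: 4>2, R2: 4>3, R3: 1>0, R4: 3>0, R5: 4>2.
III strictly beats every other strategy against every opponent action, so it is strictly dominant.

III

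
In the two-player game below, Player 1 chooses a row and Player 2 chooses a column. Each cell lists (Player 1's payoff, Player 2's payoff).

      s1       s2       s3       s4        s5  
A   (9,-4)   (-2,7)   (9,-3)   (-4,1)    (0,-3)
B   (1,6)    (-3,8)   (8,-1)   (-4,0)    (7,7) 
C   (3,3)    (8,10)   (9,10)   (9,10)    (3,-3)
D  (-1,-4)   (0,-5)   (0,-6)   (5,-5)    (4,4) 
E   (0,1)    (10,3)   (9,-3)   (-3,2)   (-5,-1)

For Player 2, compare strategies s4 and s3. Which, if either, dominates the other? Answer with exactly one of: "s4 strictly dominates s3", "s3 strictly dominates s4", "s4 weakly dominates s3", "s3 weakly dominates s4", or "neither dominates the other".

s4 weakly dominates s3

s4's payoffs vs s3's, by Player 1's action — A: 1>-3, B: 0>-1, C: 10=10, D: -5>-6, E: 2>-3.
s4 is at least as good everywhere and strictly better somewhere (tied only at C), so s4 weakly but not strictly dominates s3.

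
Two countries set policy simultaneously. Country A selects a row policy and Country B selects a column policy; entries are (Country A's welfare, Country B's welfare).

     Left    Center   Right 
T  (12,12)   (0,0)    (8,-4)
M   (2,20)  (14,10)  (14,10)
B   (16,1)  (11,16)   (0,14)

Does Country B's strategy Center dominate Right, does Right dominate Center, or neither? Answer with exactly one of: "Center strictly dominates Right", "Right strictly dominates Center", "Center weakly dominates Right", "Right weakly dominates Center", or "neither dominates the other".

Compare Center to Right across each choice by Country A: T: 0>-4, M: 10=10, B: 16>14.
Center is at least as good everywhere and strictly better somewhere (tied only at M), so Center weakly but not strictly dominates Right.

Center weakly dominates Right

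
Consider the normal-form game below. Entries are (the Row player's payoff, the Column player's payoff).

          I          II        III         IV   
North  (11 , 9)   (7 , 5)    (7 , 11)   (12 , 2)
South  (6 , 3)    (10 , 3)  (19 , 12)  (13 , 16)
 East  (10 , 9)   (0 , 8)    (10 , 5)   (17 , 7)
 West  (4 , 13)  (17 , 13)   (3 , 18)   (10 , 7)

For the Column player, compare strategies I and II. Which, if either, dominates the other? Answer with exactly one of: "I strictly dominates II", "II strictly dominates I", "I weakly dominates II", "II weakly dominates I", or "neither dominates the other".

I weakly dominates II

I's payoffs vs II's, by the Row player's action — North: 9>5, South: 3=3, East: 9>8, West: 13=13.
I is at least as good everywhere and strictly better somewhere (tied only at South, West), so I weakly but not strictly dominates II.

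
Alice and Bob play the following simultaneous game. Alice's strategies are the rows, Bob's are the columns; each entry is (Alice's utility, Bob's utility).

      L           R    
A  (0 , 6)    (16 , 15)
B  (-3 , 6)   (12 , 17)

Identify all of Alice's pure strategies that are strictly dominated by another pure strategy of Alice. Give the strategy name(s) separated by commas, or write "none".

B

Nothing dominates A: B at L (0>-3).
A strictly dominates B — L: 0>-3, R: 16>12.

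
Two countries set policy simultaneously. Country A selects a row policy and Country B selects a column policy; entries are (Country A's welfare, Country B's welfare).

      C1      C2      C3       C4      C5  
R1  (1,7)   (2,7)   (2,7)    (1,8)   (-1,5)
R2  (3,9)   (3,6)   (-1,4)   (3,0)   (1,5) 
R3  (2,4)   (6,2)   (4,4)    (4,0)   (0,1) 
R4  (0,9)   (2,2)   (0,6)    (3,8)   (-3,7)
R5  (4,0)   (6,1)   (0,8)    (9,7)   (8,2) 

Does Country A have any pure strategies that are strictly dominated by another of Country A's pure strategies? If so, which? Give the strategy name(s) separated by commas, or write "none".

R1, R2, R4

R1: dominated, since R3 does at least as well everywhere (C1: 2>1, C2: 6>2, C3: 4>2, C4: 4>1, C5: 0>-1).
R2: dominated, since R5 does at least as well everywhere (C1: 4>3, C2: 6>3, C3: 0>-1, C4: 9>3, C5: 8>1).
R3 is not dominated — it holds its own against R1 at C1 (2>1); R2 at C2 (6>3); R4 at C1 (2>0); R5 at C2 (6=6).
R3 strictly dominates R4 — C1: 2>0, C2: 6>2, C3: 4>0, C4: 4>3, C5: 0>-3.
R5 is not dominated — it holds its own against R1 at C1 (4>1); R2 at C1 (4>3); R3 at C1 (4>2); R4 at C1 (4>0).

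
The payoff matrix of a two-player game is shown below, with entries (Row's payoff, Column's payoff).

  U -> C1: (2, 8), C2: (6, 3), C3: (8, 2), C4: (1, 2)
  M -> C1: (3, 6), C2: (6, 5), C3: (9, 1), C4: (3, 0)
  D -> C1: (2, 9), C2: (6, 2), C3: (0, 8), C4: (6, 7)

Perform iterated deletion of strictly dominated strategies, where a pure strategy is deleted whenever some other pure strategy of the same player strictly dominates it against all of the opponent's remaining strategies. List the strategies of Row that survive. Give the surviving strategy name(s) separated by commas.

For Column, C1 strictly dominates C2 on the remaining rows (U: 8>3, M: 6>5, D: 9>2); eliminate C2.
For Row, M strictly dominates U on the remaining columns (C1: 3>2, C3: 9>8, C4: 3>1); eliminate U.
For Column, C1 strictly dominates C3 on the remaining rows (M: 6>1, D: 9>8); eliminate C3.
For Column, C1 strictly dominates C4 on the remaining rows (M: 6>0, D: 9>7); eliminate C4.
Row's strategy D is strictly dominated by M (C1: 3>2) and is removed.
Among the remaining strategies, none is strictly dominated by another pure strategy of the same player, so the elimination stops.
Surviving strategies — Row: {M}; Column: {C1}.

M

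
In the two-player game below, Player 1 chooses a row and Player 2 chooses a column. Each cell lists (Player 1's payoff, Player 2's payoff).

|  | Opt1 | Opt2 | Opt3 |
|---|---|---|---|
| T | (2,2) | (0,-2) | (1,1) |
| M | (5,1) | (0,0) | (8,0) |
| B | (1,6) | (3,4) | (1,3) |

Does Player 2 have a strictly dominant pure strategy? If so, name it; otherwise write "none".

Opt1 vs Opt2: T: 2>-2, M: 1>0, B: 6>4.
Opt1 vs Opt3: T: 2>1, M: 1>0, B: 6>3.
Opt1 strictly beats every other strategy against every opponent action, so it is strictly dominant.

Opt1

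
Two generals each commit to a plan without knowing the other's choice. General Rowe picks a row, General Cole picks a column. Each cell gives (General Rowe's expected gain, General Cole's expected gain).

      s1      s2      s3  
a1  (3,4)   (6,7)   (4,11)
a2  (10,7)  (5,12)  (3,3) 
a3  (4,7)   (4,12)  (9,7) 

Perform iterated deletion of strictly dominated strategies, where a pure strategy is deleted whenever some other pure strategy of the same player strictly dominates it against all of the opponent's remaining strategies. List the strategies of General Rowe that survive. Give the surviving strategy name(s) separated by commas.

For General Cole, s2 strictly dominates s1 on the remaining rows (a1: 7>4, a2: 12>7, a3: 12>7); eliminate s1.
Row a2 is eliminated: a1 beats it against every remaining column (s2: 6>5, s3: 4>3).
Among the remaining strategies, none is strictly dominated by another pure strategy of the same player, so the elimination stops.
Surviving strategies — General Rowe: {a1, a3}; General Cole: {s2, s3}.

a1, a3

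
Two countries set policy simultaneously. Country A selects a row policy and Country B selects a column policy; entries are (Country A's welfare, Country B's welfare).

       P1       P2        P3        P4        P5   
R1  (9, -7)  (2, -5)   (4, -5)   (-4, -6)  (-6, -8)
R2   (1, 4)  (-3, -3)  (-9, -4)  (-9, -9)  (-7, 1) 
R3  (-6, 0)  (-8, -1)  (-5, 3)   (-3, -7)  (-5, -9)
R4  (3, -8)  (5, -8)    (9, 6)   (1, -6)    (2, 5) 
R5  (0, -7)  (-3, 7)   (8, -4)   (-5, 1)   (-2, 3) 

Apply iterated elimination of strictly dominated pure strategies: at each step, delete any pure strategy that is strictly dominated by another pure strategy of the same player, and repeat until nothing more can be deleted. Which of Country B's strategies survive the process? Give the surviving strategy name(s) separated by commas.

Country A's strategy R2 is strictly dominated by R1 (P1: 9>1, P2: 2>-3, P3: 4>-9, P4: -4>-9, P5: -6>-7) and is removed.
Country A's strategy R3 is strictly dominated by R4 (P1: 3>-6, P2: 5>-8, P3: 9>-5, P4: 1>-3, P5: 2>-5) and is removed.
Country A's strategy R5 is strictly dominated by R4 (P1: 3>0, P2: 5>-3, P3: 9>8, P4: 1>-5, P5: 2>-2) and is removed.
Country B's strategy P1 is strictly dominated by P3 (R1: -5>-7, R4: 6>-8) and is removed.
Country A's strategy R1 is strictly dominated by R4 (P2: 5>2, P3: 9>4, P4: 1>-4, P5: 2>-6) and is removed.
Country B's strategy P2 is strictly dominated by P3 (R4: 6>-8) and is removed.
For Country B, P3 strictly dominates P4 on the remaining rows (R4: 6>-6); eliminate P4.
Country B's strategy P5 is strictly dominated by P3 (R4: 6>5) and is removed.
Among the remaining strategies, none is strictly dominated by another pure strategy of the same player, so the elimination stops.
Surviving strategies — Country A: {R4}; Country B: {P3}.

P3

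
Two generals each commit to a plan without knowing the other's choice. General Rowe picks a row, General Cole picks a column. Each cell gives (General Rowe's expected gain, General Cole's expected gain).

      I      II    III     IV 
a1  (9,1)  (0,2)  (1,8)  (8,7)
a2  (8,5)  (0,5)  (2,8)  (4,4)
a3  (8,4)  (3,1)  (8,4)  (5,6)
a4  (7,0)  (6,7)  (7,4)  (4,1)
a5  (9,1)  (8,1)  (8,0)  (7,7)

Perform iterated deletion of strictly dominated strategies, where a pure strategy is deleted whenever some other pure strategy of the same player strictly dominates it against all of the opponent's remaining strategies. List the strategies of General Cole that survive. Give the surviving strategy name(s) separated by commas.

III, IV

Row a2 is eliminated: a5 beats it against every remaining column (I: 9>8, II: 8>0, III: 8>2, IV: 7>4).
For General Rowe, a5 strictly dominates a4 on the remaining columns (I: 9>7, II: 8>6, III: 8>7, IV: 7>4); eliminate a4.
For General Cole, IV strictly dominates I on the remaining rows (a1: 7>1, a3: 6>4, a5: 7>1); eliminate I.
Column II is eliminated: IV beats it against every remaining row (a1: 7>2, a3: 6>1, a5: 7>1).
Among the remaining strategies, none is strictly dominated by another pure strategy of the same player, so the elimination stops.
Surviving strategies — General Rowe: {a1, a3, a5}; General Cole: {III, IV}.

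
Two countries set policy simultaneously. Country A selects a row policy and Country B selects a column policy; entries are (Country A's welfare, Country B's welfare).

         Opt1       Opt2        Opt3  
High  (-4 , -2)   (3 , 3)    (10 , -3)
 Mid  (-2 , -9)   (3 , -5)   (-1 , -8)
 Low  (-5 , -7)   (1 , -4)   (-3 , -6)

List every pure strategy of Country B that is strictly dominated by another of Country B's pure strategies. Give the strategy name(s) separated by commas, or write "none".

Opt1, Opt3

Opt2 strictly dominates Opt1 — High: 3>-2, Mid: -5>-9, Low: -4>-7.
Opt2: no other strategy beats it everywhere (Opt1 at High (3>-2); Opt3 at High (3>-3)).
Opt2 strictly dominates Opt3 — High: 3>-3, Mid: -5>-8, Low: -4>-6.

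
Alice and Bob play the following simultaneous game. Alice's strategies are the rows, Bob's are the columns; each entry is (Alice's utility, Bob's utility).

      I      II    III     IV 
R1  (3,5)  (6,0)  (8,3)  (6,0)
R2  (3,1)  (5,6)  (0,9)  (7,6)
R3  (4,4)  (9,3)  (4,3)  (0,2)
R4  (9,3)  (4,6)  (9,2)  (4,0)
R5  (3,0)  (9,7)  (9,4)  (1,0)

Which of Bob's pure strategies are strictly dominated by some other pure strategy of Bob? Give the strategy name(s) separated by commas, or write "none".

IV

I: no other strategy beats it everywhere (II at R1 (5>0); III at R1 (5>3); IV at R1 (5>0)).
II is not dominated — it holds its own against I at R2 (6>1); III at R3 (3=3); IV at R1 (0=0).
III is not dominated — it holds its own against I at R2 (9>1); II at R1 (3>0); IV at R1 (3>0).
IV is strictly dominated by III (R1: 3>0, R2: 9>6, R3: 3>2, R4: 2>0, R5: 4>0).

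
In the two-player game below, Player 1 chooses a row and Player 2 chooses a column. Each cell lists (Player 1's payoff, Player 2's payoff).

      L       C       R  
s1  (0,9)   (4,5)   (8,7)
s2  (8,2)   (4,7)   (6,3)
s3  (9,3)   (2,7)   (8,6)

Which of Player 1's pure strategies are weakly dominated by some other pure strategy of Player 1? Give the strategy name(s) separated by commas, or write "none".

none

s1: no other strategy beats it everywhere (s2 at R (8>6); s3 at C (4>2)).
s2: no other strategy beats it everywhere (s1 at L (8>0); s3 at C (4>2)).
s3 is not dominated — it holds its own against s1 at L (9>0); s2 at L (9>8).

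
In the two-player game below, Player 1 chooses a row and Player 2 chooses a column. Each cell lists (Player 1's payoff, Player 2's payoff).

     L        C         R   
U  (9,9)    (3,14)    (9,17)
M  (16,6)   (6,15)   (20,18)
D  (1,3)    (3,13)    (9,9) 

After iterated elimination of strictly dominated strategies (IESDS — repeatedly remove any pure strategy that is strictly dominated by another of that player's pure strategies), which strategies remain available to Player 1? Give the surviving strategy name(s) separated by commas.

M

For Player 1, M strictly dominates U on the remaining columns (L: 16>9, C: 6>3, R: 20>9); eliminate U.
For Player 1, M strictly dominates D on the remaining columns (L: 16>1, C: 6>3, R: 20>9); eliminate D.
For Player 2, C strictly dominates L on the remaining rows (M: 15>6); eliminate L.
For Player 2, R strictly dominates C on the remaining rows (M: 18>15); eliminate C.
Among the remaining strategies, none is strictly dominated by another pure strategy of the same player, so the elimination stops.
Surviving strategies — Player 1: {M}; Player 2: {R}.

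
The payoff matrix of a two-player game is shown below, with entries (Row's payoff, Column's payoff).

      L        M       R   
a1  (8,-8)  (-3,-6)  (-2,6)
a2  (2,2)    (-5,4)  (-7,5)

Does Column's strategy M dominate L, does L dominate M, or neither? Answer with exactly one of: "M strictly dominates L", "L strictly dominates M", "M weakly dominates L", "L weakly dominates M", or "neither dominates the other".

M strictly dominates L

M's payoffs vs L's, by Row's action — a1: -6>-8, a2: 4>2.
Every comparison favours M, so M strictly dominates L.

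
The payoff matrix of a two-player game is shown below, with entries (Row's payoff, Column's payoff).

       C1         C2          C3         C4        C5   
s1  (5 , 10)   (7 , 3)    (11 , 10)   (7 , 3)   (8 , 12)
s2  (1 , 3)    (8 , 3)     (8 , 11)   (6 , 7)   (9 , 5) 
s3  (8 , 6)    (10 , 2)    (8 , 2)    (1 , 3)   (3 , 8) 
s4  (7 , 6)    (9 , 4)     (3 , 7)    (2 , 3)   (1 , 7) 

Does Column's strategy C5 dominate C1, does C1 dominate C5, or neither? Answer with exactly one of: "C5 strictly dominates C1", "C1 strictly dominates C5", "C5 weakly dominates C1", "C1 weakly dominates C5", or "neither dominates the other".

Compare C5 to C1 across every action of Row: s1: 12>10, s2: 5>3, s3: 8>6, s4: 7>6.
C5 gives a strictly higher payoff against every action of Row, so C5 strictly dominates C1.

C5 strictly dominates C1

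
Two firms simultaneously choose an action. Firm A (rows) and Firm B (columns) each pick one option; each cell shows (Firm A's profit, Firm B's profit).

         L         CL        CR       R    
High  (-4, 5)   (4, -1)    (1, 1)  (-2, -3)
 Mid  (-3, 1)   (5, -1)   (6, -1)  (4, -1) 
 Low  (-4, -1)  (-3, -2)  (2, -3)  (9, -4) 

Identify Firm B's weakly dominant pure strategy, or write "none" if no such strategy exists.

L vs CL: High: 5>-1, Mid: 1>-1, Low: -1>-2.
L vs CR: High: 5>1, Mid: 1>-1, Low: -1>-3.
L vs R: High: 5>-3, Mid: 1>-1, Low: -1>-4.
L is at least as good as every other strategy against every opponent action, so it is weakly dominant.

L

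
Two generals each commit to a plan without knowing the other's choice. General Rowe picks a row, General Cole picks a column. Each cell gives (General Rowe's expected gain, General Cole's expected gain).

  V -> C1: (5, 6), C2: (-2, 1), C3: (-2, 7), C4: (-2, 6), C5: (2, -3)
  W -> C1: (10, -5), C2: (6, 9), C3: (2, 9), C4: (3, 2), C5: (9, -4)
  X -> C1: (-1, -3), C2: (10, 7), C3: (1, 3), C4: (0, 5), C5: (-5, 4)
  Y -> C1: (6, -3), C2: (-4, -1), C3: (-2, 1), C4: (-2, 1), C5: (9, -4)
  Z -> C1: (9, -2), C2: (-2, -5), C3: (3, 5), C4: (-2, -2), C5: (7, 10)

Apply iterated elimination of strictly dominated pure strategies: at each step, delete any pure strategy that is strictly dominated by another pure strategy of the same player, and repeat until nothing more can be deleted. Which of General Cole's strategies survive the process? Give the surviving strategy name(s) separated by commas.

General Rowe's strategy V is strictly dominated by W (C1: 10>5, C2: 6>-2, C3: 2>-2, C4: 3>-2, C5: 9>2) and is removed.
For General Cole, C3 strictly dominates C1 on the remaining rows (W: 9>-5, X: 3>-3, Y: 1>-3, Z: 5>-2); eliminate C1.
Among the remaining strategies, none is strictly dominated by another pure strategy of the same player, so the elimination stops.
Surviving strategies — General Rowe: {W, X, Y, Z}; General Cole: {C2, C3, C4, C5}.

C2, C3, C4, C5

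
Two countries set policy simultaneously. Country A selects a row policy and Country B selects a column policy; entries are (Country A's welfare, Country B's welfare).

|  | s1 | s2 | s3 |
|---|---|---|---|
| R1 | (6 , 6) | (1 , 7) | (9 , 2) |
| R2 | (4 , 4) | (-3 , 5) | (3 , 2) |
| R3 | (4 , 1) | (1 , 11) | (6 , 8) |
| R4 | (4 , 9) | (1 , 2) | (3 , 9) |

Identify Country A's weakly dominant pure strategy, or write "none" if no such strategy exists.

R1 vs R2: s1: 6>4, s2: 1>-3, s3: 9>3.
R1 vs R3: s1: 6>4, s2: 1=1, s3: 9>6.
R1 vs R4: s1: 6>4, s2: 1=1, s3: 9>3.
R1 is at least as good as every other strategy against every opponent action, so it is weakly dominant.

R1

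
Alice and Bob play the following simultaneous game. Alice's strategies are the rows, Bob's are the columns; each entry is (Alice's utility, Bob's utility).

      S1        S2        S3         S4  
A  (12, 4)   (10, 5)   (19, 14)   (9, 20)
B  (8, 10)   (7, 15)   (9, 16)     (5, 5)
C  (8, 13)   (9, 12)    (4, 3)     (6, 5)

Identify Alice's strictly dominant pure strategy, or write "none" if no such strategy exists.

A vs B: S1: 12>8, S2: 10>7, S3: 19>9, S4: 9>5.
A vs C: S1: 12>8, S2: 10>9, S3: 19>4, S4: 9>6.
A strictly beats every other strategy against every opponent action, so it is strictly dominant.

A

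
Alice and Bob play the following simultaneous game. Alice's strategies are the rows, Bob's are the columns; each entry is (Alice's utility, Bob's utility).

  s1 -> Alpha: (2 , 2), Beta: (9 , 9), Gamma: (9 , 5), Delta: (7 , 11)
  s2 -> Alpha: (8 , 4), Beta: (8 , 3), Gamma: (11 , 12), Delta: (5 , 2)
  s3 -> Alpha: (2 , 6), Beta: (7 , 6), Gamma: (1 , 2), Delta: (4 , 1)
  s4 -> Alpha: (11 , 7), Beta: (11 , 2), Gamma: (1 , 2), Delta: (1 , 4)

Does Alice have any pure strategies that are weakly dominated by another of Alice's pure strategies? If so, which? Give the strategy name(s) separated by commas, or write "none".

s1 is not dominated — it holds its own against s2 at Beta (9>8); s3 at Beta (9>7); s4 at Gamma (9>1).
Nothing dominates s2: s1 at Alpha (8>2); s3 at Alpha (8>2); s4 at Gamma (11>1).
s3 is weakly dominated by s1 (Alpha: 2=2, Beta: 9>7, Gamma: 9>1, Delta: 7>4).
s4: no other strategy beats it everywhere (s1 at Alpha (11>2); s2 at Alpha (11>8); s3 at Alpha (11>2)).

s3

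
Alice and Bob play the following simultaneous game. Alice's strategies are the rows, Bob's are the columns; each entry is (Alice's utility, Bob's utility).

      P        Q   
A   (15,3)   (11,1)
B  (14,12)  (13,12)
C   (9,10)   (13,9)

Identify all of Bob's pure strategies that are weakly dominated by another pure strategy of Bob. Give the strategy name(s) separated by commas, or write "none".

Q

P is not dominated — it holds its own against Q at A (3>1).
P weakly dominates Q — A: 3>1, B: 12=12, C: 10>9.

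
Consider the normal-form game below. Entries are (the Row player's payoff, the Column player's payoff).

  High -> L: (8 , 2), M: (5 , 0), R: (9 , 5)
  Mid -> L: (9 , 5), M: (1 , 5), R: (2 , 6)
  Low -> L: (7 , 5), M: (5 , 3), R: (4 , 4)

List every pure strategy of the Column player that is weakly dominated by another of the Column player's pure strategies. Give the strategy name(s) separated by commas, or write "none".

L: no other strategy beats it everywhere (M at High (2>0); R at Low (5>4)).
L weakly dominates M — High: 2>0, Mid: 5=5, Low: 5>3.
Nothing dominates R: L at High (5>2); M at High (5>0).

M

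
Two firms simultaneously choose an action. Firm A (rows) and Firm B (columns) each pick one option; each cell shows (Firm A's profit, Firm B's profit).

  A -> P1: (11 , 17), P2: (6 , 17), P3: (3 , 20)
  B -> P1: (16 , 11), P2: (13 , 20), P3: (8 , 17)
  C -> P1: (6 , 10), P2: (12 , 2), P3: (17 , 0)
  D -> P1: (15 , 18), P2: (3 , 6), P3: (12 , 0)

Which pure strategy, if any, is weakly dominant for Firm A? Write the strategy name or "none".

A fails to dominate B at P1 (11<16).
B fails to dominate C at P3 (8<17).
C fails to dominate A at P1 (6<11).
D fails to dominate A at P2 (3<6).
No single strategy dominates all the others.

none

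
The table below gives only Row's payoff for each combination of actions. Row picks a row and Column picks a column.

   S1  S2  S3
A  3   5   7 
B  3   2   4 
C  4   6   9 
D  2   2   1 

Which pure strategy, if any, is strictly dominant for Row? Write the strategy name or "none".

C vs A: S1: 4>3, S2: 6>5, S3: 9>7.
C vs B: S1: 4>3, S2: 6>2, S3: 9>4.
C vs D: S1: 4>2, S2: 6>2, S3: 9>1.
C strictly beats every other strategy against every opponent action, so it is strictly dominant.

C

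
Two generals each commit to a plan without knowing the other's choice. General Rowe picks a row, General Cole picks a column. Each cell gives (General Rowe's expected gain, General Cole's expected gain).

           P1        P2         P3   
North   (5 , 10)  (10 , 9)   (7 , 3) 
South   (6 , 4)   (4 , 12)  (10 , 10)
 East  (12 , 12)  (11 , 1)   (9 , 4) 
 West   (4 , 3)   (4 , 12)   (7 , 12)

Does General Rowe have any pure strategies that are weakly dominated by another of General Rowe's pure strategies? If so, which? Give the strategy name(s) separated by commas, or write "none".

North, West

North: dominated, since East does at least as well everywhere (P1: 12>5, P2: 11>10, P3: 9>7).
South is not dominated — it holds its own against North at P1 (6>5); East at P3 (10>9); West at P1 (6>4).
East: no other strategy beats it everywhere (North at P1 (12>5); South at P1 (12>6); West at P1 (12>4)).
North weakly dominates West — P1: 5>4, P2: 10>4, P3: 7=7.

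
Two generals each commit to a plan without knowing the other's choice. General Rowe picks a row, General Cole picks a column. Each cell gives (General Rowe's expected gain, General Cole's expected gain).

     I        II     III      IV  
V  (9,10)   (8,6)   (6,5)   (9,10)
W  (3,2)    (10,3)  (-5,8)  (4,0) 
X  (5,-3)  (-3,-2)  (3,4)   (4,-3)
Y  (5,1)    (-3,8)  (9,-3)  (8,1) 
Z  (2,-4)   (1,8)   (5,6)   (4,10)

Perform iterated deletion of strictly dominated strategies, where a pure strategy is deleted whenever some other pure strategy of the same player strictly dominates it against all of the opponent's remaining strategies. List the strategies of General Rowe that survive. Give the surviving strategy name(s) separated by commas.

General Rowe's strategy X is strictly dominated by V (I: 9>5, II: 8>-3, III: 6>3, IV: 9>4) and is removed.
Row Z is eliminated: V beats it against every remaining column (I: 9>2, II: 8>1, III: 6>5, IV: 9>4).
Among the remaining strategies, none is strictly dominated by another pure strategy of the same player, so the elimination stops.
Surviving strategies — General Rowe: {V, W, Y}; General Cole: {I, II, III, IV}.

V, W, Y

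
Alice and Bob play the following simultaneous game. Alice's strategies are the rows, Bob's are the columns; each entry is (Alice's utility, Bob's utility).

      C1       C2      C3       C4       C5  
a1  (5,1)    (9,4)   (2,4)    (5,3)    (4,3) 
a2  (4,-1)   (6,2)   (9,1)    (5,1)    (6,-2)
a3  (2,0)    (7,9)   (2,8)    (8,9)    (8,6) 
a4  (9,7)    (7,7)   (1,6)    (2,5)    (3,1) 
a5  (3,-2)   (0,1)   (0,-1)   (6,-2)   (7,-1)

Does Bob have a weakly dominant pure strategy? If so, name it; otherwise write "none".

C2

C2 vs C1: a1: 4>1, a2: 2>-1, a3: 9>0, a4: 7=7, a5: 1>-2.
C2 vs C3: a1: 4=4, a2: 2>1, a3: 9>8, a4: 7>6, a5: 1>-1.
C2 vs C4: a1: 4>3, a2: 2>1, a3: 9=9, a4: 7>5, a5: 1>-2.
C2 vs C5: a1: 4>3, a2: 2>-2, a3: 9>6, a4: 7>1, a5: 1>-1.
C2 is at least as good as every other strategy against every opponent action, so it is weakly dominant.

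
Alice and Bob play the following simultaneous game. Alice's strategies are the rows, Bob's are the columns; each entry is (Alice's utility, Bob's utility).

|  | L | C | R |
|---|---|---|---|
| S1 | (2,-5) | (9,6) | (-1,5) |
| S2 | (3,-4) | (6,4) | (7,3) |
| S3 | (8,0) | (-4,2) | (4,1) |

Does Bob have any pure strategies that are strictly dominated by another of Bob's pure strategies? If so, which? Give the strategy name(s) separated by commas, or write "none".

L: dominated, since C does at least as well everywhere (S1: 6>-5, S2: 4>-4, S3: 2>0).
Nothing dominates C: L at S1 (6>-5); R at S1 (6>5).
R is strictly dominated by C (S1: 6>5, S2: 4>3, S3: 2>1).

L, R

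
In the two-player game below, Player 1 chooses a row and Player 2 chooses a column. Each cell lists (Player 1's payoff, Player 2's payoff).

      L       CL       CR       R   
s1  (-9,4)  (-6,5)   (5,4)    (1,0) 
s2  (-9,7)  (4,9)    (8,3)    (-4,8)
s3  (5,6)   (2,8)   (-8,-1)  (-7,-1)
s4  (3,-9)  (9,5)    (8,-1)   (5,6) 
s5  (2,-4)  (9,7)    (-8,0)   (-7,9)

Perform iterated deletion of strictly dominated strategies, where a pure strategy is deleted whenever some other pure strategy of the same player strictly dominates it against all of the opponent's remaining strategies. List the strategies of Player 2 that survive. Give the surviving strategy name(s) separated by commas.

Player 1's strategy s1 is strictly dominated by s4 (L: 3>-9, CL: 9>-6, CR: 8>5, R: 5>1) and is removed.
Column L is eliminated: CL beats it against every remaining row (s2: 9>7, s3: 8>6, s4: 5>-9, s5: 7>-4).
Player 1's strategy s3 is strictly dominated by s2 (CL: 4>2, CR: 8>-8, R: -4>-7) and is removed.
Player 2's strategy CR is strictly dominated by CL (s2: 9>3, s4: 5>-1, s5: 7>0) and is removed.
Row s2 is eliminated: s4 beats it against every remaining column (CL: 9>4, R: 5>-4).
For Player 2, R strictly dominates CL on the remaining rows (s4: 6>5, s5: 9>7); eliminate CL.
Player 1's strategy s5 is strictly dominated by s4 (R: 5>-7) and is removed.
Among the remaining strategies, none is strictly dominated by another pure strategy of the same player, so the elimination stops.
Surviving strategies — Player 1: {s4}; Player 2: {R}.

R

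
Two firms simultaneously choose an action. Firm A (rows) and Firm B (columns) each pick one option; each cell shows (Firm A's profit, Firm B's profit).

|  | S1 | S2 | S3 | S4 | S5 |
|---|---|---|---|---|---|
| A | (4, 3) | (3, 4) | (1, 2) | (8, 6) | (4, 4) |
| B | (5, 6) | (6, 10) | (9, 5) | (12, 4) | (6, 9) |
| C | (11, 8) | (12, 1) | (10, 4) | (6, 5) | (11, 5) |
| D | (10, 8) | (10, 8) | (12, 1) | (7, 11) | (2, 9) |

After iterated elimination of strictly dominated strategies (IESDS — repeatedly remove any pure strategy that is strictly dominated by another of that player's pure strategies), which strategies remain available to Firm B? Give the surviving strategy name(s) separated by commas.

S1, S2, S4, S5

Firm A's strategy A is strictly dominated by B (S1: 5>4, S2: 6>3, S3: 9>1, S4: 12>8, S5: 6>4) and is removed.
For Firm B, S1 strictly dominates S3 on the remaining rows (B: 6>5, C: 8>4, D: 8>1); eliminate S3.
Among the remaining strategies, none is strictly dominated by another pure strategy of the same player, so the elimination stops.
Surviving strategies — Firm A: {B, C, D}; Firm B: {S1, S2, S4, S5}.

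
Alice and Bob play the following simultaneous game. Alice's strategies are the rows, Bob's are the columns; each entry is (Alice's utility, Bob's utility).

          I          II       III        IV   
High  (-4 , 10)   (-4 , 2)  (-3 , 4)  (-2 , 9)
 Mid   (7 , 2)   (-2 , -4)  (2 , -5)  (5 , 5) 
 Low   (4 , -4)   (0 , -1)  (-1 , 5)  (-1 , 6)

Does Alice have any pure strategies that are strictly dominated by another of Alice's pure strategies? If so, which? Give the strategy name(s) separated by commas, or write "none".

High

High: dominated, since Mid does at least as well everywhere (I: 7>-4, II: -2>-4, III: 2>-3, IV: 5>-2).
Mid is not dominated — it holds its own against High at I (7>-4); Low at I (7>4).
Low is not dominated — it holds its own against High at I (4>-4); Mid at II (0>-2).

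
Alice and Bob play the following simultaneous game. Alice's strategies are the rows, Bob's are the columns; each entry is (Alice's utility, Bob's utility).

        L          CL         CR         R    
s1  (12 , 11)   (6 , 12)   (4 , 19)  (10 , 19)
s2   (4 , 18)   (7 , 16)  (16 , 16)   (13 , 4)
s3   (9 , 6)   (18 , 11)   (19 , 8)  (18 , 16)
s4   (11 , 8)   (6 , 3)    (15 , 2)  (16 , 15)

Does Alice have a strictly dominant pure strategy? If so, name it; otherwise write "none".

none

s1 fails to dominate s2 at CL (6<7).
s2 fails to dominate s1 at L (4<12).
s3 fails to dominate s1 at L (9<12).
s4 fails to dominate s1 at L (11<12).
No single strategy dominates all the others.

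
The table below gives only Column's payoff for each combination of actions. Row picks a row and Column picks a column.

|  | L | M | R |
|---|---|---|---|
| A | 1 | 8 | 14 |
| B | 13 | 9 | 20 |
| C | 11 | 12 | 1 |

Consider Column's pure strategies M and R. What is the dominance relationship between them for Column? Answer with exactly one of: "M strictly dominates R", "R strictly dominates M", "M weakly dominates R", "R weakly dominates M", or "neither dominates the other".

neither dominates the other

M's payoffs vs R's, by Row's action — A: 8<14, B: 9<20, C: 12>1.
M does better at C but worse at A, B; neither strategy dominates the other.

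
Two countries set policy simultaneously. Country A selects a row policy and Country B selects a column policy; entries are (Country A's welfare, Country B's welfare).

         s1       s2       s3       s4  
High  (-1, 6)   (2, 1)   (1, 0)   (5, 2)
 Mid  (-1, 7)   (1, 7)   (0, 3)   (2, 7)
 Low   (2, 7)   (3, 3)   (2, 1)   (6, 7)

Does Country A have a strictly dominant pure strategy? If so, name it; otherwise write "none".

Low

Low vs High: s1: 2>-1, s2: 3>2, s3: 2>1, s4: 6>5.
Low vs Mid: s1: 2>-1, s2: 3>1, s3: 2>0, s4: 6>2.
Low strictly beats every other strategy against every opponent action, so it is strictly dominant.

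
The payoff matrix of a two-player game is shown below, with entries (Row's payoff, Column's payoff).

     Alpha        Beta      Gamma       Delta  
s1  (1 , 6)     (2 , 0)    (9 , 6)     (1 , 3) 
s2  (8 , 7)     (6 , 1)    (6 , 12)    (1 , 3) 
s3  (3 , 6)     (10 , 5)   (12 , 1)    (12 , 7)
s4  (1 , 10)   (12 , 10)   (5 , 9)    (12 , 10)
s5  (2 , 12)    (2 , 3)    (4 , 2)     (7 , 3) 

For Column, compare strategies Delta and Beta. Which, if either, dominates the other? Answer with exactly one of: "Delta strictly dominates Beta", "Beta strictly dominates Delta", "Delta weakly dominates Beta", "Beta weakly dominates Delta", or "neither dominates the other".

Delta's payoffs vs Beta's, by Row's action — s1: 3>0, s2: 3>1, s3: 7>5, s4: 10=10, s5: 3=3.
Delta is at least as good everywhere and strictly better somewhere (tied only at s4, s5), so Delta weakly but not strictly dominates Beta.

Delta weakly dominates Beta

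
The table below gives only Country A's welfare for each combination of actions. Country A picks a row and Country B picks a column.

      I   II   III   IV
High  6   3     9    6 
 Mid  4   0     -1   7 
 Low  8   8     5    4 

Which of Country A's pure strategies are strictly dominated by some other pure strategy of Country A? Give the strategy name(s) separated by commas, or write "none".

none

Nothing dominates High: Mid at I (6>4); Low at III (9>5).
Mid is not dominated — it holds its own against High at IV (7>6); Low at IV (7>4).
Low: no other strategy beats it everywhere (High at I (8>6); Mid at I (8>4)).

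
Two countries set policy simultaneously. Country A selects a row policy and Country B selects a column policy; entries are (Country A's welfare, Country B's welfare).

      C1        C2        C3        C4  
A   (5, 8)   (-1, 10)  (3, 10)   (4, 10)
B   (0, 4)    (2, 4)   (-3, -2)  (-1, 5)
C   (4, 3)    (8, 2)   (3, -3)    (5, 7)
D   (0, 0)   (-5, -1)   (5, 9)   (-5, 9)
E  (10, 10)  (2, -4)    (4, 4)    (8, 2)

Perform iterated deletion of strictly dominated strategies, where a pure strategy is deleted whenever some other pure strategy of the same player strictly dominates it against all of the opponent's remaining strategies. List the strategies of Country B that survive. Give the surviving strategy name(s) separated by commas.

For Country A, E strictly dominates A on the remaining columns (C1: 10>5, C2: 2>-1, C3: 4>3, C4: 8>4); eliminate A.
For Country A, C strictly dominates B on the remaining columns (C1: 4>0, C2: 8>2, C3: 3>-3, C4: 5>-1); eliminate B.
Country B's strategy C2 is strictly dominated by C1 (C: 3>2, D: 0>-1, E: 10>-4) and is removed.
Row C is eliminated: E beats it against every remaining column (C1: 10>4, C3: 4>3, C4: 8>5).
Among the remaining strategies, none is strictly dominated by another pure strategy of the same player, so the elimination stops.
Surviving strategies — Country A: {D, E}; Country B: {C1, C3, C4}.

C1, C3, C4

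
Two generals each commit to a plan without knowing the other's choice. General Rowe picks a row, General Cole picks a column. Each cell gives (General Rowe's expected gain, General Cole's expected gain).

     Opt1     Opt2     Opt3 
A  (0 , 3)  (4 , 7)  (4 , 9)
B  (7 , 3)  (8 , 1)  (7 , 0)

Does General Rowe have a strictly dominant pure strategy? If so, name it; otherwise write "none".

B vs A: Opt1: 7>0, Opt2: 8>4, Opt3: 7>4.
B strictly beats every other strategy against every opponent action, so it is strictly dominant.

B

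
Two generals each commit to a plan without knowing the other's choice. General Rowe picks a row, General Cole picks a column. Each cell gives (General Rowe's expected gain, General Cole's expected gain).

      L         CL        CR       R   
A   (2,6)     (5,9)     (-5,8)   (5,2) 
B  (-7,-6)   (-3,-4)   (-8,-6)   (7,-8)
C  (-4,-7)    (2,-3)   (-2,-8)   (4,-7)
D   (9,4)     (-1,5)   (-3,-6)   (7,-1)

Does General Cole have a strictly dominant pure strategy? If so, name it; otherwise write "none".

CL vs L: A: 9>6, B: -4>-6, C: -3>-7, D: 5>4.
CL vs CR: A: 9>8, B: -4>-6, C: -3>-8, D: 5>-6.
CL vs R: A: 9>2, B: -4>-8, C: -3>-7, D: 5>-1.
CL strictly beats every other strategy against every opponent action, so it is strictly dominant.

CL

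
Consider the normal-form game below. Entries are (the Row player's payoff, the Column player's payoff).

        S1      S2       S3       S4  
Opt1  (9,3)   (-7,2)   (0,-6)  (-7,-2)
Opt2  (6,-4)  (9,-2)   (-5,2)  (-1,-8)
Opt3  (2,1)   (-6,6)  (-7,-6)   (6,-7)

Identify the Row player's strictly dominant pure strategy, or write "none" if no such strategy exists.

none

Opt1 fails to dominate Opt2 at S2 (-7<9).
Opt2 fails to dominate Opt1 at S1 (6<9).
Opt3 fails to dominate Opt1 at S1 (2<9).
No single strategy dominates all the others.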